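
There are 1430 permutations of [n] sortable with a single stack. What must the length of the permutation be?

8

Stack-sortable permutations of [n] are counted by C_n. The Catalan number equal to 1430 is C_8.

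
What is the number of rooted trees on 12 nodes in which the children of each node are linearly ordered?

Rooted ordered (plane) trees on m nodes have m−1 edges and are counted by C_{m−1}; m = 12 gives C_11.
C_11 = C(22,11)/12 = 705432/12 = 58786.

58786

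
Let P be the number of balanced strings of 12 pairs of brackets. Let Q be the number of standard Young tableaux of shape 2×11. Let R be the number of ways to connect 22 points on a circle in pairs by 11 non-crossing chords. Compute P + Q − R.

208012

A balanced arrangement of 12 bracket pairs is a Dyck word of semilength 12, so the count is C_12. So P = C_12 = 208012.
Standard Young tableaux of shape 2×n are counted by C_n; here n = 11. So Q = C_11 = 58786.
Non-crossing perfect matchings of 2n points on a circle are counted by C_n; with 22 points, n = 11. So R = C_11 = 58786.
P + Q − R = 208012 + 58786 − 58786 = 208012.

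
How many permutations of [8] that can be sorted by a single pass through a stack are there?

By Knuth's characterisation, the stack-sortable permutations of length 8 are the 231-avoiders, numbering C_8.
C_8 = C(16,8)/9 = 12870/9 = 1430.

1430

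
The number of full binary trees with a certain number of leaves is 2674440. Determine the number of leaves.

15

Full binary trees with L leaves are counted by C_{L−1}. The Catalan number equal to 2674440 is C_14.
So the index is 14, and the number of leaves is 14 + 1 = 15.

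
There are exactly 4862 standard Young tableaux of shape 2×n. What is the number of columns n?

9

Standard Young tableaux of shape 2×n are counted by C_n, and C_9 = 4862.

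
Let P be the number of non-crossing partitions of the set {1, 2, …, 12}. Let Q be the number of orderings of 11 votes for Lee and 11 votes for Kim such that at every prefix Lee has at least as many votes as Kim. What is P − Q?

149226

Non-crossing partitions of an n-element set are counted by C_n; here n = 12. So P = C_12 = 208012.
Reading a vote for the leader as '(' and for the other as ')' turns such a sequence into a balanced string of 11 pairs, so the count is C_11. So Q = C_11 = 58786.
P − Q = 208012 − 58786 = 149226.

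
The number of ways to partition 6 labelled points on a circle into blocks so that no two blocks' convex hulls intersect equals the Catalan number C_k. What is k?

6

Non-crossing partitions of an n-element set are counted by C_n; here n = 6.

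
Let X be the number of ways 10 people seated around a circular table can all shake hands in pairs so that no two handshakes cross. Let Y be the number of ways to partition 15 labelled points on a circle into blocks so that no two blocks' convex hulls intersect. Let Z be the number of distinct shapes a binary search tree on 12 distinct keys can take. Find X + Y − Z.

With 10 = 2·5 people, non-crossing handshake pairings are non-crossing perfect matchings on a circle, counted by C_5. So X = C_5 = 42.
Non-crossing partitions of an n-element set are counted by C_n; here n = 15. So Y = C_15 = 9694845.
Binary trees (left/right distinguished) on n nodes are counted by C_n; here n = 12. So Z = C_12 = 208012.
X + Y − Z = 42 + 9694845 − 208012 = 9486875.

9486875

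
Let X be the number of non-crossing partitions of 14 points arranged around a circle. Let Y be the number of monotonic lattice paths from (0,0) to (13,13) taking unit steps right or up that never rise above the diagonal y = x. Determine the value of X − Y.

Non-crossing partitions of an n-element set are counted by C_n; here n = 14. So X = C_14 = 2674440.
Monotone paths in an n×n grid that stay weakly below the diagonal are counted by C_n; here n = 13. So Y = C_13 = 742900.
X − Y = 2674440 − 742900 = 1931540.

1931540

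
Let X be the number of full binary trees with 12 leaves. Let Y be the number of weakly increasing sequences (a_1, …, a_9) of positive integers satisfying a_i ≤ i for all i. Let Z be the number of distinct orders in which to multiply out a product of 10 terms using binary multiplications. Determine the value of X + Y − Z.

Full binary trees with 12 leaves have 12−1 = 11 internal nodes, so there are C_11 of them. So X = C_11 = 58786.
Such sub-staircase sequences of length n are counted by C_n; here n = 9. So Y = C_9 = 4862.
Ways to associate a product of 10 factors correspond to binary trees on 10 leaves, so the count is C_9. So Z = C_9 = 4862.
X + Y − Z = 58786 + 4862 − 4862 = 58786.

58786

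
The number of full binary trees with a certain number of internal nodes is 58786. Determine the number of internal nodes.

11

Full binary trees with n internal nodes are counted by C_n; 58786 = C_11.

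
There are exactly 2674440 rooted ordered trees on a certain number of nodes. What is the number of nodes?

Rooted ordered trees on m nodes are counted by C_{m−1}, and C_14 = 2674440.
So the index is 14, and the number of nodes is 14 + 1 = 15.

15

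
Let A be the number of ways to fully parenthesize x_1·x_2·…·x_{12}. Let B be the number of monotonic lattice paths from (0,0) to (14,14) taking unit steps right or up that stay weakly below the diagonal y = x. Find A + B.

2733226

Ways to associate a product of 12 factors correspond to binary trees on 12 leaves, so the count is C_11. So A = C_11 = 58786.
Monotone paths in an n×n grid that stay weakly below the diagonal are counted by C_n; here n = 14. So B = C_14 = 2674440.
A + B = 58786 + 2674440 = 2733226.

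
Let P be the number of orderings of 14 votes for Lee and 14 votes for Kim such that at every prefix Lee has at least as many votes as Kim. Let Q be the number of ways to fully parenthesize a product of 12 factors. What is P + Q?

Ballot sequences with n votes each where one side never trails are Dyck words, counted by C_n; here n = 14. So P = C_14 = 2674440.
Parenthesizations of m factors correspond to full binary trees with m leaves, counted by C_{m−1}; m = 12 gives C_11. So Q = C_11 = 58786.
P + Q = 2674440 + 58786 = 2733226.

2733226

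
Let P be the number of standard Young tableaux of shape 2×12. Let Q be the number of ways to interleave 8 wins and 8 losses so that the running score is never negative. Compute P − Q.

By the hook-length formula (or a Dyck-path bijection), SYT of shape 2×12 number C_12. So P = C_12 = 208012.
Ballot sequences with n votes each where one side never trails are Dyck words, counted by C_n; here n = 8. So Q = C_8 = 1430.
P − Q = 208012 − 1430 = 206582.

206582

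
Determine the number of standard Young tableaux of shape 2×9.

Standard Young tableaux of shape 2×n are counted by C_n; here n = 9.
C_9 = C(18,9)/10 = 48620/10 = 4862.

4862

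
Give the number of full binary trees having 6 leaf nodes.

42

A full binary tree with L leaves has L−1 internal nodes and is counted by C_{L−1}; L = 6 gives C_5.
C_5 = C(10,5)/6 = 252/6 = 42.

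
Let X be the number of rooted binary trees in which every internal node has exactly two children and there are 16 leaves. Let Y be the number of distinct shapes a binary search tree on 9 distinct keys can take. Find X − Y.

9689983

Full binary trees with 16 leaves have 16−1 = 15 internal nodes, so there are C_15 of them. So X = C_15 = 9694845.
There are C_n binary search tree shapes on n keys; with n = 9 that is C_9. So Y = C_9 = 4862.
X − Y = 9694845 − 4862 = 9689983.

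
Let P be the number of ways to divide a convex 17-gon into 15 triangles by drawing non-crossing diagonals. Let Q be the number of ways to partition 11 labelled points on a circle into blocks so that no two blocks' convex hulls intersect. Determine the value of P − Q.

Triangulations of a convex m-gon are counted by C_{m−2}; with m = 17 this is C_15. So P = C_15 = 9694845.
The non-crossing partitions of [11] form a lattice of size C_11. So Q = C_11 = 58786.
P − Q = 9694845 − 58786 = 9636059.

9636059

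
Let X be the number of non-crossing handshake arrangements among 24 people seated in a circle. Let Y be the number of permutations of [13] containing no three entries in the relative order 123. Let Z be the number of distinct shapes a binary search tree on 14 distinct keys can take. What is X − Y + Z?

2139552

With 24 = 2·12 people, non-crossing handshake pairings are non-crossing perfect matchings on a circle, counted by C_12. So X = C_12 = 208012.
For any fixed pattern of length 3, the pattern-avoiding permutations of [13] number C_13. So Y = C_13 = 742900.
There are C_n binary search tree shapes on n keys; with n = 14 that is C_14. So Z = C_14 = 2674440.
X − Y + Z = 208012 − 742900 + 2674440 = 2139552.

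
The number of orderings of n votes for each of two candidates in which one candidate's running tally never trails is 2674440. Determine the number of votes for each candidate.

Such ballot sequences with n votes each are counted by C_n; 2674440 = C_14.

14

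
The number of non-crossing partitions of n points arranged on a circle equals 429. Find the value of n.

Non-crossing partitions of [n] are counted by C_n, and C_7 = 429.

7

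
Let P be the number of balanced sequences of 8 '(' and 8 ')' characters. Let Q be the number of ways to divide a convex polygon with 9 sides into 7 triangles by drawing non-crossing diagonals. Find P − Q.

1001

A balanced arrangement of 8 bracket pairs is a Dyck word of semilength 8, so the count is C_8. So P = C_8 = 1430.
The number of triangulations of a 9-gon is the Catalan number C_7 (index = sides − 2). So Q = C_7 = 429.
P − Q = 1430 − 429 = 1001.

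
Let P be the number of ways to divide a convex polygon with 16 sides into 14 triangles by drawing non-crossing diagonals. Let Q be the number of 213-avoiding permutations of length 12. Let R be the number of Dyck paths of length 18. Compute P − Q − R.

A convex 16-gon is triangulated into 14 triangles, and the number of such triangulations is the Catalan number C_{16−2} = C_14. So P = C_14 = 2674440.
For any fixed pattern of length 3, the pattern-avoiding permutations of [12] number C_12. So Q = C_12 = 208012.
Dyck paths of semilength n (length 2n) are counted by C_n; here n = 9. So R = C_9 = 4862.
P − Q − R = 2674440 − 208012 − 4862 = 2461566.

2461566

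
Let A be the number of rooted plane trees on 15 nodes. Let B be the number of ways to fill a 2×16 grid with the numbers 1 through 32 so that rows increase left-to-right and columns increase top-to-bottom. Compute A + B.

38032110

A rooted plane tree on 15 nodes has 14 edges, and such trees are counted by C_14. So A = C_14 = 2674440.
Standard Young tableaux of shape 2×n are counted by C_n; here n = 16. So B = C_16 = 35357670.
A + B = 2674440 + 35357670 = 38032110.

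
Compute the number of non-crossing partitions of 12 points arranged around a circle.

The non-crossing partitions of [12] form a lattice of size C_12.
C_12 = C(24,12)/13 = 2704156/13 = 208012.

208012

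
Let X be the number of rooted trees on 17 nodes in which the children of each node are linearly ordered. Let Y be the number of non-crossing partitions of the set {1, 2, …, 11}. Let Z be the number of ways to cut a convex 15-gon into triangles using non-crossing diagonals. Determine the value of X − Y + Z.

A rooted plane tree on 17 nodes has 16 edges, and such trees are counted by C_16. So X = C_16 = 35357670.
Non-crossing partitions of an n-element set are counted by C_n; here n = 11. So Y = C_11 = 58786.
A convex 15-gon is triangulated into 13 triangles, and the number of such triangulations is the Catalan number C_{15−2} = C_13. So Z = C_13 = 742900.
X − Y + Z = 35357670 − 58786 + 742900 = 36041784.

36041784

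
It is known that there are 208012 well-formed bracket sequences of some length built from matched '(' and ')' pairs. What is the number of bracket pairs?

12

Balanced strings of n bracket-pairs are counted by C_n. The Catalan number equal to 208012 is C_12.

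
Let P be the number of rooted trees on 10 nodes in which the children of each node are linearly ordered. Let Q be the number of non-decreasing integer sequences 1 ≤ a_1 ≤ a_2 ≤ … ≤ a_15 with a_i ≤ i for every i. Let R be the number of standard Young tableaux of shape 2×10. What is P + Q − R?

A rooted plane tree on 10 nodes has 9 edges, and such trees are counted by C_9. So P = C_9 = 4862.
Weakly increasing sequences with a_i ≤ i biject with Dyck paths of semilength 15, so there are C_15. So Q = C_15 = 9694845.
Standard Young tableaux of shape 2×n are counted by C_n; here n = 10. So R = C_10 = 16796.
P + Q − R = 4862 + 9694845 − 16796 = 9682911.

9682911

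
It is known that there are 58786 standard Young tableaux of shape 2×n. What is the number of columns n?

11

Standard Young tableaux of shape 2×n are counted by C_n; 58786 = C_11.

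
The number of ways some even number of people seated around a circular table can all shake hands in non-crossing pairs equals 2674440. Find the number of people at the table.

Non-crossing handshake pairings of 2n people are counted by C_n, and C_14 = 2674440.
So n = 14, and there are 2n = 28 people.

28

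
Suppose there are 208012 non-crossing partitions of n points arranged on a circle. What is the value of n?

Non-crossing partitions of [n] are counted by C_n; 208012 = C_12.

12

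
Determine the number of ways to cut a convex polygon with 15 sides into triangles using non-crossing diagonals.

742900

A convex 15-gon is triangulated into 13 triangles, and the number of such triangulations is the Catalan number C_{15−2} = C_13.
C_13 = C(26,13)/14 = 10400600/14 = 742900.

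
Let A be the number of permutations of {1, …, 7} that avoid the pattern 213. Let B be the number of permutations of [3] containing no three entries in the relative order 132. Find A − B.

424

For any fixed pattern of length 3, the pattern-avoiding permutations of [7] number C_7. So A = C_7 = 429.
Permutations of [n] avoiding any single length-3 pattern are counted by C_n; here n = 3. So B = C_3 = 5.
A − B = 429 − 5 = 424.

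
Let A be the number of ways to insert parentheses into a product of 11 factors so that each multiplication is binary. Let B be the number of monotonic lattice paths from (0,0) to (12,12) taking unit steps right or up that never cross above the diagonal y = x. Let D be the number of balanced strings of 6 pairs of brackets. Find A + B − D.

Ways to associate a product of 11 factors correspond to binary trees on 11 leaves, so the count is C_10. So A = C_10 = 16796.
Sub-diagonal monotone paths from (0,0) to (12,12) biject with Dyck paths of semilength 12, giving C_12. So B = C_12 = 208012.
A balanced arrangement of 6 bracket pairs is a Dyck word of semilength 6, so the count is C_6. So D = C_6 = 132.
A + B − D = 16796 + 208012 − 132 = 224676.

224676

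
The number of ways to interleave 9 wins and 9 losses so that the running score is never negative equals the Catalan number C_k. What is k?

9

Reading a vote for the leader as '(' and for the other as ')' turns such a sequence into a balanced string of 9 pairs, so the count is C_9.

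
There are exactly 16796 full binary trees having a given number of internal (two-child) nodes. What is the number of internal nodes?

Full binary trees with n internal nodes are counted by C_n. The Catalan number equal to 16796 is C_10.

10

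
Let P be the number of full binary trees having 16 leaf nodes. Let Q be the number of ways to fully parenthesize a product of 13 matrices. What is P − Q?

9486833

Full binary trees with 16 leaves have 16−1 = 15 internal nodes, so there are C_15 of them. So P = C_15 = 9694845.
Bracketing 13 factors into binary products is counted by C_{13−1} = C_12. So Q = C_12 = 208012.
P − Q = 9694845 − 208012 = 9486833.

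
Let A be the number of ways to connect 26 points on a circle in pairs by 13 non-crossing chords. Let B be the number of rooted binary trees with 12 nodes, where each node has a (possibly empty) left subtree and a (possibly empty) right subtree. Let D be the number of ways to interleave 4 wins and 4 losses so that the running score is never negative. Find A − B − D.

534874

Non-crossing perfect matchings of 2n points on a circle are counted by C_n; with 26 points, n = 13. So A = C_13 = 742900.
There are C_n binary search tree shapes on n keys; with n = 12 that is C_12. So B = C_12 = 208012.
Ballot sequences with n votes each where one side never trails are Dyck words, counted by C_n; here n = 4. So D = C_4 = 14.
A − B − D = 742900 − 208012 − 14 = 534874.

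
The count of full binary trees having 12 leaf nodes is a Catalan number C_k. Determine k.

A full binary tree with L leaves has L−1 internal nodes and is counted by C_{L−1}; L = 12 gives C_11.

11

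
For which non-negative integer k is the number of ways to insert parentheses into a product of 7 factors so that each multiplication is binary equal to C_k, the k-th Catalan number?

6

Parenthesizations of m factors correspond to full binary trees with m leaves, counted by C_{m−1}; m = 7 gives C_6.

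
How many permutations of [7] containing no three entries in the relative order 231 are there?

429

Permutations of [n] avoiding any single length-3 pattern are counted by C_n; here n = 7.
C_7 = C(14,7)/8 = 3432/8 = 429.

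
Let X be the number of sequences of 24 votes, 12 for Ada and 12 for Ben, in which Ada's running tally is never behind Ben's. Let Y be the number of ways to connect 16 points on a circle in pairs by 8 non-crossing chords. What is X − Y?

Reading a vote for the leader as '(' and for the other as ')' turns such a sequence into a balanced string of 12 pairs, so the count is C_12. So X = C_12 = 208012.
Non-crossing perfect matchings of 2n points on a circle are counted by C_n; with 16 points, n = 8. So Y = C_8 = 1430.
X − Y = 208012 − 1430 = 206582.

206582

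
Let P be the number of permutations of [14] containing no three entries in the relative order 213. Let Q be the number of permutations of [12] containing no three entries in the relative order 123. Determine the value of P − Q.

2466428

For any fixed pattern of length 3, the pattern-avoiding permutations of [14] number C_14. So P = C_14 = 2674440.
For any fixed pattern of length 3, the pattern-avoiding permutations of [12] number C_12. So Q = C_12 = 208012.
P − Q = 2674440 − 208012 = 2466428.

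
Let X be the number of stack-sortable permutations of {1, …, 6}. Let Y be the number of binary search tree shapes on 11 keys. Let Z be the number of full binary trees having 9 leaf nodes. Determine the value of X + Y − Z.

57488

By Knuth's characterisation, the stack-sortable permutations of length 6 are the 231-avoiders, numbering C_6. So X = C_6 = 132.
Binary trees (left/right distinguished) on n nodes are counted by C_n; here n = 11. So Y = C_11 = 58786.
Full binary trees with 9 leaves have 9−1 = 8 internal nodes, so there are C_8 of them. So Z = C_8 = 1430.
X + Y − Z = 132 + 58786 − 1430 = 57488.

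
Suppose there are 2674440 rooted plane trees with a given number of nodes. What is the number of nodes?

15

Rooted ordered trees on m nodes are counted by C_{m−1}. The Catalan number equal to 2674440 is C_14.
So the index is 14, and the number of nodes is 14 + 1 = 15.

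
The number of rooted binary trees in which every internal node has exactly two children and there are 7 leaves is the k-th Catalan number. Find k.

A full binary tree with L leaves has L−1 internal nodes and is counted by C_{L−1}; L = 7 gives C_6.

6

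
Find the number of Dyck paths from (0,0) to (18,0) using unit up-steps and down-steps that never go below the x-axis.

4862

A Dyck path with 9 up-steps and 9 down-steps has semilength 9, so there are C_9 of them.
C_9 = C(18,9)/10 = 48620/10 = 4862.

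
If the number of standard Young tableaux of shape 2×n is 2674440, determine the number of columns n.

Standard Young tableaux of shape 2×n are counted by C_n. The Catalan number equal to 2674440 is C_14.

14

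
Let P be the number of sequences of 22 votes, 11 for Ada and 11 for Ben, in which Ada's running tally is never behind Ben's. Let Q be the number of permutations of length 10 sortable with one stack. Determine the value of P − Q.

Ballot sequences with n votes each where one side never trails are Dyck words, counted by C_n; here n = 11. So P = C_11 = 58786.
By Knuth's characterisation, the stack-sortable permutations of length 10 are the 231-avoiders, numbering C_10. So Q = C_10 = 16796.
P − Q = 58786 − 16796 = 41990.

41990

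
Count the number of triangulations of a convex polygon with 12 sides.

Triangulations of a convex m-gon are counted by C_{m−2}; with m = 12 this is C_10.
C_10 = C(20,10)/11 = 184756/11 = 16796.

16796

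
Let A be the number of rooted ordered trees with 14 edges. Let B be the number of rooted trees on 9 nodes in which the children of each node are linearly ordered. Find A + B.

2675870

A rooted plane tree with 14 edges has 15 nodes, and the count is C_14. So A = C_14 = 2674440.
A rooted plane tree on 9 nodes has 8 edges, and such trees are counted by C_8. So B = C_8 = 1430.
A + B = 2674440 + 1430 = 2675870.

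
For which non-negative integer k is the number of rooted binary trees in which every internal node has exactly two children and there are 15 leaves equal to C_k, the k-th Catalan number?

14

A full binary tree with L leaves has L−1 internal nodes and is counted by C_{L−1}; L = 15 gives C_14.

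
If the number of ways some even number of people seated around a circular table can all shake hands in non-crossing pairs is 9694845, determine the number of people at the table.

30

Non-crossing handshake pairings of 2n people are counted by C_n. Since C_15 = 9694845, the index is 15.
So n = 15, and there are 2n = 30 people.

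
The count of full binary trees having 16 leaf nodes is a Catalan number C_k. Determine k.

A full binary tree with L leaves has L−1 internal nodes and is counted by C_{L−1}; L = 16 gives C_15.

15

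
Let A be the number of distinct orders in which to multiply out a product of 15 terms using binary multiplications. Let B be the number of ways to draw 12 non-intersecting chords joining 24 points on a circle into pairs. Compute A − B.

Parenthesizations of m factors correspond to full binary trees with m leaves, counted by C_{m−1}; m = 15 gives C_14. So A = C_14 = 2674440.
Pairing 24 circle points by 12 non-crossing chords gives C_12 matchings. So B = C_12 = 208012.
A − B = 2674440 − 208012 = 2466428.

2466428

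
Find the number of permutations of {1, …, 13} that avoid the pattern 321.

742900

For any fixed pattern of length 3, the pattern-avoiding permutations of [13] number C_13.
C_13 = C(26,13)/14 = 10400600/14 = 742900.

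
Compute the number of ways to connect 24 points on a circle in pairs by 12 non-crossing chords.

208012

Non-crossing perfect matchings of 2n points on a circle are counted by C_n; with 24 points, n = 12.
C_12 = C(24,12)/13 = 2704156/13 = 208012.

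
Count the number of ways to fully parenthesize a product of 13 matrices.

208012

Bracketing 13 factors into binary products is counted by C_{13−1} = C_12.
C_12 = C(24,12)/13 = 2704156/13 = 208012.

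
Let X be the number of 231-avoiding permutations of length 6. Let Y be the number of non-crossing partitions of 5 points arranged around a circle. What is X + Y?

Permutations of [n] avoiding any single length-3 pattern are counted by C_n; here n = 6. So X = C_6 = 132.
Non-crossing partitions of an n-element set are counted by C_n; here n = 5. So Y = C_5 = 42.
X + Y = 132 + 42 = 174.

174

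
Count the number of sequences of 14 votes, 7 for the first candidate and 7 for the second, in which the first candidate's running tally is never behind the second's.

429

Ballot sequences with n votes each where one side never trails are Dyck words, counted by C_n; here n = 7.
C_7 = C_6 · 2(2·6+1)/(6+2) = 132 · 26/8 = 429.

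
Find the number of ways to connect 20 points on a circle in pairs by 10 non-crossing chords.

Non-crossing perfect matchings of 2n points on a circle are counted by C_n; with 20 points, n = 10.
C_10 = C_9 · 2(2·9+1)/(9+2) = 4862 · 38/11 = 16796.

16796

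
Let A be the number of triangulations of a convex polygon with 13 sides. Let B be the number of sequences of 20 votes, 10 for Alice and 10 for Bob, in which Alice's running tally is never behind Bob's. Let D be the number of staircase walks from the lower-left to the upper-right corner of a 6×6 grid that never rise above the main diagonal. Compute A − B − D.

A convex 13-gon is triangulated into 11 triangles, and the number of such triangulations is the Catalan number C_{13−2} = C_11. So A = C_11 = 58786.
Reading a vote for the leader as '(' and for the other as ')' turns such a sequence into a balanced string of 10 pairs, so the count is C_10. So B = C_10 = 16796.
Monotone paths in an n×n grid that stay weakly below the diagonal are counted by C_n; here n = 6. So D = C_6 = 132.
A − B − D = 58786 − 16796 − 132 = 41858.

41858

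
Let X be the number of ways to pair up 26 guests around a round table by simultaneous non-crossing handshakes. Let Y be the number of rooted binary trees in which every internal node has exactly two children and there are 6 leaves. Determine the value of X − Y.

Non-crossing handshake pairings of 2n people are counted by C_n; 26 people gives n = 13. So X = C_13 = 742900.
Full binary trees with 6 leaves have 6−1 = 5 internal nodes, so there are C_5 of them. So Y = C_5 = 42.
X − Y = 742900 − 42 = 742858.

742858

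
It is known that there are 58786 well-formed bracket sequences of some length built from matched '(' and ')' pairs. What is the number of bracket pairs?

Balanced strings of n bracket-pairs are counted by C_n. Since C_11 = 58786, the index is 11.

11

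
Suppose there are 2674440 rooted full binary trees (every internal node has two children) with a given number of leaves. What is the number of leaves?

Full binary trees with L leaves are counted by C_{L−1}; 2674440 = C_14.
So the index is 14, and the number of leaves is 14 + 1 = 15.

15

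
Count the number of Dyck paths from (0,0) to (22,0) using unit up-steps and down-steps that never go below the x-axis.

Paths of 11 up- and 11 down-steps that never dip below the axis are Dyck paths; their count is C_11.
C_11 = C(22,11)/12 = 705432/12 = 58786.

58786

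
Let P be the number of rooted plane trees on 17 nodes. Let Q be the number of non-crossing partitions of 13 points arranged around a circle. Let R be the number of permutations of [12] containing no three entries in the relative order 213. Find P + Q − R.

35892558

Rooted ordered (plane) trees on m nodes have m−1 edges and are counted by C_{m−1}; m = 17 gives C_16. So P = C_16 = 35357670.
Non-crossing partitions of an n-element set are counted by C_n; here n = 13. So Q = C_13 = 742900.
Permutations of [n] avoiding any single length-3 pattern are counted by C_n; here n = 12. So R = C_12 = 208012.
P + Q − R = 35357670 + 742900 − 208012 = 35892558.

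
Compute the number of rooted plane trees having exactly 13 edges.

742900

A rooted plane tree with 13 edges has 14 nodes, and the count is C_13.
C_13 = C(26,13)/14 = 10400600/14 = 742900.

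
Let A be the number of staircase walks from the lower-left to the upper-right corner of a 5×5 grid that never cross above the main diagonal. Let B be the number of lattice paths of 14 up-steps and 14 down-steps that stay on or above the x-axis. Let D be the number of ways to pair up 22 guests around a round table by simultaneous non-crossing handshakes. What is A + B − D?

Monotone paths in an n×n grid that stay weakly below the diagonal are counted by C_n; here n = 5. So A = C_5 = 42.
A Dyck path with 14 up-steps and 14 down-steps has semilength 14, so there are C_14 of them. So B = C_14 = 2674440.
Non-crossing handshake pairings of 2n people are counted by C_n; 22 people gives n = 11. So D = C_11 = 58786.
A + B − D = 42 + 2674440 − 58786 = 2615696.

2615696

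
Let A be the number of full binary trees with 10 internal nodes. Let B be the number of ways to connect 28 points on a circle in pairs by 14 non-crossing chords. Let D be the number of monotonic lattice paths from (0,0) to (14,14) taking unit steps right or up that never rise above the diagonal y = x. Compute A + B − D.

16796

The number of full binary trees on 10 internal nodes is the Catalan number C_10. So A = C_10 = 16796.
Non-crossing perfect matchings of 2n points on a circle are counted by C_n; with 28 points, n = 14. So B = C_14 = 2674440.
Sub-diagonal monotone paths from (0,0) to (14,14) biject with Dyck paths of semilength 14, giving C_14. So D = C_14 = 2674440.
A + B − D = 16796 + 2674440 − 2674440 = 16796.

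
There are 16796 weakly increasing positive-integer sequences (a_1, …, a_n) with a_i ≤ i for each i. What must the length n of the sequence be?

Such sub-staircase sequences of length n are counted by C_n; 16796 = C_10.

10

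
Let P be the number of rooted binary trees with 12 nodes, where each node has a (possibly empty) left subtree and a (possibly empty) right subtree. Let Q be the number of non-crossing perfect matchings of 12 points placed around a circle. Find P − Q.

207880

Rooted binary trees with 12 nodes (each child slot possibly empty) number C_12. So P = C_12 = 208012.
Non-crossing perfect matchings of 2n points on a circle are counted by C_n; with 12 points, n = 6. So Q = C_6 = 132.
P − Q = 208012 − 132 = 207880.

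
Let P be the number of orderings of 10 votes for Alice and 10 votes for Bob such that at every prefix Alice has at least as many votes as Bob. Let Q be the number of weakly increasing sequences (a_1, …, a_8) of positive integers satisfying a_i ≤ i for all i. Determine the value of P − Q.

15366

Ballot sequences with n votes each where one side never trails are Dyck words, counted by C_n; here n = 10. So P = C_10 = 16796.
Such sub-staircase sequences of length n are counted by C_n; here n = 8. So Q = C_8 = 1430.
P − Q = 16796 − 1430 = 15366.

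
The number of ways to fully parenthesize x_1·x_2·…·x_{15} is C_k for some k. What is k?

14

Ways to associate a product of 15 factors correspond to binary trees on 15 leaves, so the count is C_14.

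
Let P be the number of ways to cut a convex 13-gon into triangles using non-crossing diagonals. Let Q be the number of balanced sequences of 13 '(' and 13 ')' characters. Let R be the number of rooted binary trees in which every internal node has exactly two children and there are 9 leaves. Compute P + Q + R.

803116

A convex 13-gon is triangulated into 11 triangles, and the number of such triangulations is the Catalan number C_{13−2} = C_11. So P = C_11 = 58786.
A balanced arrangement of 13 bracket pairs is a Dyck word of semilength 13, so the count is C_13. So Q = C_13 = 742900.
Full binary trees with 9 leaves have 9−1 = 8 internal nodes, so there are C_8 of them. So R = C_8 = 1430.
P + Q + R = 58786 + 742900 + 1430 = 803116.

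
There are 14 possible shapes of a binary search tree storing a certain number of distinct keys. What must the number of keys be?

Binary search tree shapes on n keys are counted by C_n; 14 = C_4.

4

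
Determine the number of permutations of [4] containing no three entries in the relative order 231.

14

For any fixed pattern of length 3, the pattern-avoiding permutations of [4] number C_4.
C_4 = C(8,4)/5 = 70/5 = 14.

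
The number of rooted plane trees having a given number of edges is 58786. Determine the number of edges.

11

Rooted ordered trees with n edges are counted by C_n; 58786 = C_11.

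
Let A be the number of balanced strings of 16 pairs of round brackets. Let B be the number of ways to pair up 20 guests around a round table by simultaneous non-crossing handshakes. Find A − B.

35340874

A balanced arrangement of 16 bracket pairs is a Dyck word of semilength 16, so the count is C_16. So A = C_16 = 35357670.
With 20 = 2·10 people, non-crossing handshake pairings are non-crossing perfect matchings on a circle, counted by C_10. So B = C_10 = 16796.
A − B = 35357670 − 16796 = 35340874.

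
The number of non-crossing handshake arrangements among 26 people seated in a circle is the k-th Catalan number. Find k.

With 26 = 2·13 people, non-crossing handshake pairings are non-crossing perfect matchings on a circle, counted by C_13.

13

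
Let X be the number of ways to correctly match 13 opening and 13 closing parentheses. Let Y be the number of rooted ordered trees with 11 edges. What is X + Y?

Balanced strings of n pairs of brackets are counted by C_n; here n = 13. So X = C_13 = 742900.
A rooted plane tree with 11 edges has 12 nodes, and the count is C_11. So Y = C_11 = 58786.
X + Y = 742900 + 58786 = 801686.

801686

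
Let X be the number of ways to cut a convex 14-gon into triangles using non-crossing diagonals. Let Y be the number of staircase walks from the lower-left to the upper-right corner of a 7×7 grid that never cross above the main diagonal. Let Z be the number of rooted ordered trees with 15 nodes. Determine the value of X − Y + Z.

2882023

The number of triangulations of a 14-gon is the Catalan number C_12 (index = sides − 2). So X = C_12 = 208012.
Monotone paths in an n×n grid that stay weakly below the diagonal are counted by C_n; here n = 7. So Y = C_7 = 429.
A rooted plane tree on 15 nodes has 14 edges, and such trees are counted by C_14. So Z = C_14 = 2674440.
X − Y + Z = 208012 − 429 + 2674440 = 2882023.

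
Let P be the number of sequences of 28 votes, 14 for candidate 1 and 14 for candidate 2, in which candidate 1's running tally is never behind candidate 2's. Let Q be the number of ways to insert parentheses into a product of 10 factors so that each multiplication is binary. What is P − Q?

2669578

Ballot sequences with n votes each where one side never trails are Dyck words, counted by C_n; here n = 14. So P = C_14 = 2674440.
Bracketing 10 factors into binary products is counted by C_{10−1} = C_9. So Q = C_9 = 4862.
P − Q = 2674440 − 4862 = 2669578.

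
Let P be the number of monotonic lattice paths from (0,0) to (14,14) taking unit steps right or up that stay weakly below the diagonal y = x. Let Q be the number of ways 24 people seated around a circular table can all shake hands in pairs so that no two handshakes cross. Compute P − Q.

Monotone paths in an n×n grid that stay weakly below the diagonal are counted by C_n; here n = 14. So P = C_14 = 2674440.
With 24 = 2·12 people, non-crossing handshake pairings are non-crossing perfect matchings on a circle, counted by C_12. So Q = C_12 = 208012.
P − Q = 2674440 − 208012 = 2466428.

2466428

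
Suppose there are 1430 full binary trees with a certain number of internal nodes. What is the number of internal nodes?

8

Full binary trees with n internal nodes are counted by C_n, and C_8 = 1430.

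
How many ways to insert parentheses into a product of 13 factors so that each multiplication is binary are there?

Parenthesizations of m factors correspond to full binary trees with m leaves, counted by C_{m−1}; m = 13 gives C_12.
C_12 = C_11 · 2(2·11+1)/(11+2) = 58786 · 46/13 = 208012.

208012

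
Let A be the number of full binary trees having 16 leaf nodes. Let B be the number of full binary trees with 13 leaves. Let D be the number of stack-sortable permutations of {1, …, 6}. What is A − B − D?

9486701

A full binary tree with L leaves has L−1 internal nodes and is counted by C_{L−1}; L = 16 gives C_15. So A = C_15 = 9694845.
A full binary tree with L leaves has L−1 internal nodes and is counted by C_{L−1}; L = 13 gives C_12. So B = C_12 = 208012.
Stack-sortable permutations are exactly the 231-avoiding ones, counted by C_n; here n = 6. So D = C_6 = 132.
A − B − D = 9694845 − 208012 − 132 = 9486701.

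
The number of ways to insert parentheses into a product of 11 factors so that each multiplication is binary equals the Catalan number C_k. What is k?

10

Ways to associate a product of 11 factors correspond to binary trees on 11 leaves, so the count is C_10.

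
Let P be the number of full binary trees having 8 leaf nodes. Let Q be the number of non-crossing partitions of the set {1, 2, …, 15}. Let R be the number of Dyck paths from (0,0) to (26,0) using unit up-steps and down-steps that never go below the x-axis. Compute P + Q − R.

A full binary tree with L leaves has L−1 internal nodes and is counted by C_{L−1}; L = 8 gives C_7. So P = C_7 = 429.
The non-crossing partitions of [15] form a lattice of size C_15. So Q = C_15 = 9694845.
Paths of 13 up- and 13 down-steps that never dip below the axis are Dyck paths; their count is C_13. So R = C_13 = 742900.
P + Q − R = 429 + 9694845 − 742900 = 8952374.

8952374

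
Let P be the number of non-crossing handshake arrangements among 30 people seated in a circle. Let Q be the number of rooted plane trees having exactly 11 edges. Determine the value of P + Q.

With 30 = 2·15 people, non-crossing handshake pairings are non-crossing perfect matchings on a circle, counted by C_15. So P = C_15 = 9694845.
Rooted ordered trees with n edges are counted by C_n; here n = 11. So Q = C_11 = 58786.
P + Q = 9694845 + 58786 = 9753631.

9753631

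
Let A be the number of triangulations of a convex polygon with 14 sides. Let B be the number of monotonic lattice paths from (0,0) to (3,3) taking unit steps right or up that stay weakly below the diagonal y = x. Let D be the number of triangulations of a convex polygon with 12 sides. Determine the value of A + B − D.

Triangulations of a convex m-gon are counted by C_{m−2}; with m = 14 this is C_12. So A = C_12 = 208012.
Sub-diagonal monotone paths from (0,0) to (3,3) biject with Dyck paths of semilength 3, giving C_3. So B = C_3 = 5.
Triangulations of a convex m-gon are counted by C_{m−2}; with m = 12 this is C_10. So D = C_10 = 16796.
A + B − D = 208012 + 5 − 16796 = 191221.

191221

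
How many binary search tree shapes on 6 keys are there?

132

Binary trees (left/right distinguished) on n nodes are counted by C_n; here n = 6.
C_6 = 132.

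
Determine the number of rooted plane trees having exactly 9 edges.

Rooted ordered trees with n edges are counted by C_n; here n = 9.
C_9 = C(18,9)/10 = 48620/10 = 4862.

4862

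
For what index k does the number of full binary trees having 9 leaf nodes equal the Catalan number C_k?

8

A full binary tree with L leaves has L−1 internal nodes and is counted by C_{L−1}; L = 9 gives C_8.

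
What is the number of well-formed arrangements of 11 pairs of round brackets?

58786

A balanced arrangement of 11 bracket pairs is a Dyck word of semilength 11, so the count is C_11.
C_11 = C(22,11)/12 = 705432/12 = 58786.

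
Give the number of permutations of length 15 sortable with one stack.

9694845

By Knuth's characterisation, the stack-sortable permutations of length 15 are the 231-avoiders, numbering C_15.
C_15 = 9694845.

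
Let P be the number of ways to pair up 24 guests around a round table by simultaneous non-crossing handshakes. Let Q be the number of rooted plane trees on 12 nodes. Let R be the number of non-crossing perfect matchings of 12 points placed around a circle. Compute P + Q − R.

266666

Non-crossing handshake pairings of 2n people are counted by C_n; 24 people gives n = 12. So P = C_12 = 208012.
Rooted ordered (plane) trees on m nodes have m−1 edges and are counted by C_{m−1}; m = 12 gives C_11. So Q = C_11 = 58786.
Pairing 12 circle points by 6 non-crossing chords gives C_6 matchings. So R = C_6 = 132.
P + Q − R = 208012 + 58786 − 132 = 266666.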